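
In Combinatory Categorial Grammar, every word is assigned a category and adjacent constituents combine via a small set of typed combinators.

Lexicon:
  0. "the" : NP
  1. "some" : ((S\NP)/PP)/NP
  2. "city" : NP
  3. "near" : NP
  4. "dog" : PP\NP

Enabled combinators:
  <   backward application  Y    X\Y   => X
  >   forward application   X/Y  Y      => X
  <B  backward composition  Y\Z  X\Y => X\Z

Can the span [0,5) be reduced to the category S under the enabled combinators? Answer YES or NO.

YES

[0,5] S   <
  [0,1] "the" : NP
  [1,5] S\NP   >
    [1,3] (S\NP)/PP   >
      [1,2] "some" : ((S\NP)/PP)/NP
      [2,3] "city" : NP
    [3,5] PP   <
      [3,4] "near" : NP
      [4,5] "dog" : PP\NP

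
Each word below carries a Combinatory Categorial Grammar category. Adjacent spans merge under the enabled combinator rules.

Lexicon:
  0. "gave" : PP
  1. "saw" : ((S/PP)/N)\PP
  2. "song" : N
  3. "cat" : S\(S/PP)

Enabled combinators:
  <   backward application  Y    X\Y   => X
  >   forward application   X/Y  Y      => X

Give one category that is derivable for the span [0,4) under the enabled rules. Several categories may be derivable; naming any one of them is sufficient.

S

[0,4] S   <
  [0,3] S/PP   >
    [0,2] (S/PP)/N   <
      [0,1] "gave" : PP
      [1,2] "saw" : ((S/PP)/N)\PP
    [2,3] "song" : N
  [3,4] "cat" : S\(S/PP)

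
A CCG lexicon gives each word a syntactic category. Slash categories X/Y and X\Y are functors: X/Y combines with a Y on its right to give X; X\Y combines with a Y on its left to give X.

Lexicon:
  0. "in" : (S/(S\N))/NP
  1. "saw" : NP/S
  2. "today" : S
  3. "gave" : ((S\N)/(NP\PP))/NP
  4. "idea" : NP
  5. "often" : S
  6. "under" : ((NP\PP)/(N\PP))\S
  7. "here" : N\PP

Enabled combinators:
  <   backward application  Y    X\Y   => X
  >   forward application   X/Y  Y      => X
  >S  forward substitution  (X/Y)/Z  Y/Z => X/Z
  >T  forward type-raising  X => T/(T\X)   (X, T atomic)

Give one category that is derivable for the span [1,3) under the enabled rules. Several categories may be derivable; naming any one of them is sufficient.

NP

[0,8] S   >
  [0,3] S/(S\N)   >
    [0,1] "in" : (S/(S\N))/NP
    [1,3] NP   >
      [1,2] "saw" : NP/S
      [2,3] "today" : S
  [3,8] S\N   >
    [3,5] (S\N)/(NP\PP)   >
      [3,4] "gave" : ((S\N)/(NP\PP))/NP
      [4,5] "idea" : NP
    [5,8] NP\PP   >
      [5,7] (NP\PP)/(N\PP)   <
        [5,6] "often" : S
        [6,7] "under" : ((NP\PP)/(N\PP))\S
      [7,8] "here" : N\PP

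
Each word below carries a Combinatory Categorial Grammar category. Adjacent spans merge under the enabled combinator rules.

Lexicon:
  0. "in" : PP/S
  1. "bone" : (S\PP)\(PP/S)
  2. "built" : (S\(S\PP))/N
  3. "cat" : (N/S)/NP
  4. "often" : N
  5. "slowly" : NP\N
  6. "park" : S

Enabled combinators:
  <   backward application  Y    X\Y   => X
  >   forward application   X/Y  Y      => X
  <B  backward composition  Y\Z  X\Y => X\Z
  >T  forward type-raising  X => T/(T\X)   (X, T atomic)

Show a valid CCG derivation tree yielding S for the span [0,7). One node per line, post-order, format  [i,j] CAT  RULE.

[0,7] S   <
  [0,2] S\PP   <
    [0,1] "in" : PP/S
    [1,2] "bone" : (S\PP)\(PP/S)
  [2,7] S\(S\PP)   >
    [2,3] "built" : (S\(S\PP))/N
    [3,7] N   >
      [3,6] N/S   >
        [3,4] "cat" : (N/S)/NP
        [4,6] NP   >
          [4,5] NP/(NP\N)   >T
            [4,5] "often" : N
          [5,6] "slowly" : NP\N
      [6,7] "park" : S

[0,1] PP/S  lex  "in"
[1,2] (S\PP)\(PP/S)  lex  "bone"
[0,2] S\PP  <  k=1
[2,3] (S\(S\PP))/N  lex  "built"
[3,4] (N/S)/NP  lex  "cat"
[4,5] N  lex  "often"
[4,5] NP/(NP\N)  >T
[5,6] NP\N  lex  "slowly"
[4,6] NP  >  k=5
[3,6] N/S  >  k=4
[6,7] S  lex  "park"
[3,7] N  >  k=6
[2,7] S\(S\PP)  >  k=3
[0,7] S  <  k=2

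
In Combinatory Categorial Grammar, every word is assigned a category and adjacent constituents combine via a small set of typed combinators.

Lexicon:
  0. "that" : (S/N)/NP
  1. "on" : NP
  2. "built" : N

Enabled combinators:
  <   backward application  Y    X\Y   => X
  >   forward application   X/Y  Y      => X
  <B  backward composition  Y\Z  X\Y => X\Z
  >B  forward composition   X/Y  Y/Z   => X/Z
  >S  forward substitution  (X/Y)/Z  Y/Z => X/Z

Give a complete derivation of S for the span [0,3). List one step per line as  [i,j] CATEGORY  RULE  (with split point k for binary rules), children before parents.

[0,3] S   >
  [0,2] S/N   >
    [0,1] "that" : (S/N)/NP
    [1,2] "on" : NP
  [2,3] "built" : N

[0,1] (S/N)/NP  lex  "that"
[1,2] NP  lex  "on"
[0,2] S/N  >  k=1
[2,3] N  lex  "built"
[0,3] S  >  k=2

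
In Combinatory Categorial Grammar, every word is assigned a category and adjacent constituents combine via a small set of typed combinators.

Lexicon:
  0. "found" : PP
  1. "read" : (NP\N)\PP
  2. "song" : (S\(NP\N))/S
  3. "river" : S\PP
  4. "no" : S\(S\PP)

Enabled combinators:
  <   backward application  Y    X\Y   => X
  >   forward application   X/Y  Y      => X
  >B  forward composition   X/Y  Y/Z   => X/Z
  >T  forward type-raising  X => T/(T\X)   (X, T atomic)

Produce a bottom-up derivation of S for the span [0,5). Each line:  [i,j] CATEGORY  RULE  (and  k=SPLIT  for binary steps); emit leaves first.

[0,5] S   <
  [0,2] NP\N   <
    [0,1] "found" : PP
    [1,2] "read" : (NP\N)\PP
  [2,5] S\(NP\N)   >
    [2,3] "song" : (S\(NP\N))/S
    [3,5] S   <
      [3,4] "river" : S\PP
      [4,5] "no" : S\(S\PP)

[0,1] PP  lex  "found"
[1,2] (NP\N)\PP  lex  "read"
[0,2] NP\N  <  k=1
[2,3] (S\(NP\N))/S  lex  "song"
[3,4] S\PP  lex  "river"
[4,5] S\(S\PP)  lex  "no"
[3,5] S  <  k=4
[2,5] S\(NP\N)  >  k=3
[0,5] S  <  k=2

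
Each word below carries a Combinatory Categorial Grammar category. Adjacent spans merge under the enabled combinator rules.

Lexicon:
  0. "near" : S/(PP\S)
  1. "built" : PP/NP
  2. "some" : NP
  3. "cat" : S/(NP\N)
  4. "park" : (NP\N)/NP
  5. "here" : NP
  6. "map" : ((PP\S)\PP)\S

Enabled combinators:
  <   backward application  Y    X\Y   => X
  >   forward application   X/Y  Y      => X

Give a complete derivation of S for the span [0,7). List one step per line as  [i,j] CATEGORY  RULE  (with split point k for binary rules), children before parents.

[0,7] S   >
  [0,1] "near" : S/(PP\S)
  [1,7] PP\S   <
    [1,3] PP   >
      [1,2] "built" : PP/NP
      [2,3] "some" : NP
    [3,7] (PP\S)\PP   <
      [3,6] S   >
        [3,4] "cat" : S/(NP\N)
        [4,6] NP\N   >
          [4,5] "park" : (NP\N)/NP
          [5,6] "here" : NP
      [6,7] "map" : ((PP\S)\PP)\S

[0,1] S/(PP\S)  lex  "near"
[1,2] PP/NP  lex  "built"
[2,3] NP  lex  "some"
[1,3] PP  >  k=2
[3,4] S/(NP\N)  lex  "cat"
[4,5] (NP\N)/NP  lex  "park"
[5,6] NP  lex  "here"
[4,6] NP\N  >  k=5
[3,6] S  >  k=4
[6,7] ((PP\S)\PP)\S  lex  "map"
[3,7] (PP\S)\PP  <  k=6
[1,7] PP\S  <  k=3
[0,7] S  >  k=1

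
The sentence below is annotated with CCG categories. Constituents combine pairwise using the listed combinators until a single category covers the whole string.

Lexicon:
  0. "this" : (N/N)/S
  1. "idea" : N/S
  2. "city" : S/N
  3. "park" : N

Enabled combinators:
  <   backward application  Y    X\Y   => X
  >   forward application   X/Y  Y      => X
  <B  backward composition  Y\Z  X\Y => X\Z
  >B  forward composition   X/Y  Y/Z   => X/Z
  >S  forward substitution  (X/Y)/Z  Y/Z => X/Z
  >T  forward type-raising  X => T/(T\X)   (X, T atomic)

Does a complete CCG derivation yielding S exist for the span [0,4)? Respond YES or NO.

NO

(N/N)/S N/S S/N N
CKY chart[0,4] = {(N/N)/(S\N), N, N/(N\N), N/(S\S), NP/(NP\N), PP/(PP\N), S/(S\N)}; S ∉ chart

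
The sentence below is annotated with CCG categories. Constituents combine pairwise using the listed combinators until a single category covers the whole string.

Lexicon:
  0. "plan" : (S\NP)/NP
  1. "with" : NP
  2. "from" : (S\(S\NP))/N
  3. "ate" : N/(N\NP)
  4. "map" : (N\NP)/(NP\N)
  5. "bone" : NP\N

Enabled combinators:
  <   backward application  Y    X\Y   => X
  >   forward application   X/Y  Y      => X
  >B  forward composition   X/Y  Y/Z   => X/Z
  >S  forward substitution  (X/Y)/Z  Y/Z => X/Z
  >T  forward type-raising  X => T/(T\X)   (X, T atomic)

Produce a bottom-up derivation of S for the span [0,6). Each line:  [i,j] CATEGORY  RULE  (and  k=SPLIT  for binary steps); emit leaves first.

[0,6] S   <
  [0,2] S\NP   >
    [0,1] "plan" : (S\NP)/NP
    [1,2] "with" : NP
  [2,6] S\(S\NP)   >
    [2,3] "from" : (S\(S\NP))/N
    [3,6] N   >
      [3,4] "ate" : N/(N\NP)
      [4,6] N\NP   >
        [4,5] "map" : (N\NP)/(NP\N)
        [5,6] "bone" : NP\N

[0,1] (S\NP)/NP  lex  "plan"
[1,2] NP  lex  "with"
[0,2] S\NP  >  k=1
[2,3] (S\(S\NP))/N  lex  "from"
[3,4] N/(N\NP)  lex  "ate"
[4,5] (N\NP)/(NP\N)  lex  "map"
[5,6] NP\N  lex  "bone"
[4,6] N\NP  >  k=5
[3,6] N  >  k=4
[2,6] S\(S\NP)  >  k=3
[0,6] S  <  k=2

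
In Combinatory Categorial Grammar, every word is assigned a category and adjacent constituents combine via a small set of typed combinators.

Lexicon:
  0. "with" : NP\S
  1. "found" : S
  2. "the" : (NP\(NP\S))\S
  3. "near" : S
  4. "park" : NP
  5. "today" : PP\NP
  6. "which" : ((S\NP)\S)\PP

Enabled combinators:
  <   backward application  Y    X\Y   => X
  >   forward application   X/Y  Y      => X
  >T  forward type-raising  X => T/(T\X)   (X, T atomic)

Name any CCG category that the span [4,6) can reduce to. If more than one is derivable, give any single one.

PP

[0,7] S   <
  [0,3] NP   <
    [0,1] "with" : NP\S
    [1,3] NP\(NP\S)   <
      [1,2] "found" : S
      [2,3] "the" : (NP\(NP\S))\S
  [3,7] S\NP   <
    [3,4] "near" : S
    [4,7] (S\NP)\S   <
      [4,6] PP   >
        [4,5] PP/(PP\NP)   >T
          [4,5] "park" : NP
        [5,6] "today" : PP\NP
      [6,7] "which" : ((S\NP)\S)\PP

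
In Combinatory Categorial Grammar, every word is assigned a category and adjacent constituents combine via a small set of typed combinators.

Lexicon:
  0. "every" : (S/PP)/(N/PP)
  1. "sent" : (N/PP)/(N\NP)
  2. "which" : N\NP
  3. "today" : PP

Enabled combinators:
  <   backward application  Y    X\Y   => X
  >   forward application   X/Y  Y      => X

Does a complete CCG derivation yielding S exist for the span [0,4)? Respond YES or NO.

YES

[0,4] S   >
  [0,3] S/PP   >
    [0,1] "every" : (S/PP)/(N/PP)
    [1,3] N/PP   >
      [1,2] "sent" : (N/PP)/(N\NP)
      [2,3] "which" : N\NP
  [3,4] "today" : PP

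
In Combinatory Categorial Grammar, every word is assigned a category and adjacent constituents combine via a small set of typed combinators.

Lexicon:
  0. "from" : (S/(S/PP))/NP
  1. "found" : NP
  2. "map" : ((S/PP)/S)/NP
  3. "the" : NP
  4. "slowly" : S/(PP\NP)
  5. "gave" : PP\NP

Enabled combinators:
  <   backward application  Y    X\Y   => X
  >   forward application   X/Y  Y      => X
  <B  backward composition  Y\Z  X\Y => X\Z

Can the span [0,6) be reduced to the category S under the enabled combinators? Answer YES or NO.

[0,6] S   >
  [0,2] S/(S/PP)   >
    [0,1] "from" : (S/(S/PP))/NP
    [1,2] "found" : NP
  [2,6] S/PP   >
    [2,4] (S/PP)/S   >
      [2,3] "map" : ((S/PP)/S)/NP
      [3,4] "the" : NP
    [4,6] S   >
      [4,5] "slowly" : S/(PP\NP)
      [5,6] "gave" : PP\NP

YES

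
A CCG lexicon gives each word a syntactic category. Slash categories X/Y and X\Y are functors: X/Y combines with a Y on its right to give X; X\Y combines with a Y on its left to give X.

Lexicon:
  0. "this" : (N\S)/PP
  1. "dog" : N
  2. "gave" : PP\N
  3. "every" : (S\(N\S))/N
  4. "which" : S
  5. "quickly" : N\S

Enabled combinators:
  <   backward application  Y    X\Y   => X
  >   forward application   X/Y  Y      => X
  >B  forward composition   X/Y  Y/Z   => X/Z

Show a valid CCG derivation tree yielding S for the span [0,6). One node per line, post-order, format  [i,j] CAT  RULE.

[0,6] S   <
  [0,3] N\S   >
    [0,1] "this" : (N\S)/PP
    [1,3] PP   <
      [1,2] "dog" : N
      [2,3] "gave" : PP\N
  [3,6] S\(N\S)   >
    [3,4] "every" : (S\(N\S))/N
    [4,6] N   <
      [4,5] "which" : S
      [5,6] "quickly" : N\S

[0,1] (N\S)/PP  lex  "this"
[1,2] N  lex  "dog"
[2,3] PP\N  lex  "gave"
[1,3] PP  <  k=2
[0,3] N\S  >  k=1
[3,4] (S\(N\S))/N  lex  "every"
[4,5] S  lex  "which"
[5,6] N\S  lex  "quickly"
[4,6] N  <  k=5
[3,6] S\(N\S)  >  k=4
[0,6] S  <  k=3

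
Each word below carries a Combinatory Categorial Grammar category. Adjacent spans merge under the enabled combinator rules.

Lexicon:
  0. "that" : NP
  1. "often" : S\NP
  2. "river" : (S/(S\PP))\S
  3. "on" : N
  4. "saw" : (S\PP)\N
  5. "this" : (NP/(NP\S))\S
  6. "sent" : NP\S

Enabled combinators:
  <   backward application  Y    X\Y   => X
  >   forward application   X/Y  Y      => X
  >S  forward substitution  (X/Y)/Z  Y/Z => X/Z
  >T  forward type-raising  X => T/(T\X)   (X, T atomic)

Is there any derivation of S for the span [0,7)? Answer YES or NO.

NO

NP S\NP (S/(S\PP))\S N (S\PP)\N (NP/(NP\S))\S NP\S
CKY chart[0,7] = {N/(N\NP), NP, NP/(NP\NP), PP/(PP\NP), S/(S\NP)}; S ∉ chart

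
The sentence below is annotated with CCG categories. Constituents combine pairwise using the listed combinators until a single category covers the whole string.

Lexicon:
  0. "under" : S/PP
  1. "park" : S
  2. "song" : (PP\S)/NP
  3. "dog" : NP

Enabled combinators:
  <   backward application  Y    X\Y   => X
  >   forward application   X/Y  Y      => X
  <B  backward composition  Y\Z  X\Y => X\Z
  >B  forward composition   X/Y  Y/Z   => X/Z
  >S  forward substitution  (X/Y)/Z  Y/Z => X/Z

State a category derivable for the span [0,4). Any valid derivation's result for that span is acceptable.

S

[0,4] S   >
  [0,1] "under" : S/PP
  [1,4] PP   <
    [1,2] "park" : S
    [2,4] PP\S   >
      [2,3] "song" : (PP\S)/NP
      [3,4] "dog" : NP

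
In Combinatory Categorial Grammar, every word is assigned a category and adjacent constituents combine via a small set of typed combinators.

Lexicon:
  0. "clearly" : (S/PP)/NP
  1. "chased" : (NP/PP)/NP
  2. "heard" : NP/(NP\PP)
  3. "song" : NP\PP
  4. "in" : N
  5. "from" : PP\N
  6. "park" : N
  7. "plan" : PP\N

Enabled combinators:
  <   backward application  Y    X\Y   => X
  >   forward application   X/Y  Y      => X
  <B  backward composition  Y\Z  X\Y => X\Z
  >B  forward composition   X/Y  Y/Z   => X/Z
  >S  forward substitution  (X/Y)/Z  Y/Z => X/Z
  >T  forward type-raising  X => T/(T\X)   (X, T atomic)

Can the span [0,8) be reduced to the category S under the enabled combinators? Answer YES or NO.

[0,8] S   >
  [0,6] S/PP   >
    [0,1] "clearly" : (S/PP)/NP
    [1,6] NP   >
      [1,4] NP/PP   >
        [1,2] "chased" : (NP/PP)/NP
        [2,4] NP   >
          [2,3] "heard" : NP/(NP\PP)
          [3,4] "song" : NP\PP
      [4,6] PP   <
        [4,5] "in" : N
        [5,6] "from" : PP\N
  [6,8] PP   <
    [6,7] "park" : N
    [7,8] "plan" : PP\N

YES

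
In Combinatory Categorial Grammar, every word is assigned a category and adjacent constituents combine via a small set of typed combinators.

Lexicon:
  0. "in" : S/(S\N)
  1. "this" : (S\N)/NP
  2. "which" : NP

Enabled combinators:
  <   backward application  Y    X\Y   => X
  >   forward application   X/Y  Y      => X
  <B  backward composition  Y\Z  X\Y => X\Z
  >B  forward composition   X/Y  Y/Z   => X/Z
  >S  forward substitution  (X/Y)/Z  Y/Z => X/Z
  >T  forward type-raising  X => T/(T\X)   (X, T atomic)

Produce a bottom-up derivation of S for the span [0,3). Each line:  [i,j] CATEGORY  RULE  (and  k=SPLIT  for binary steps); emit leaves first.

[0,1] S/(S\N)  lex  "in"
[1,2] (S\N)/NP  lex  "this"
[2,3] NP  lex  "which"
[1,3] S\N  >  k=2
[0,3] S  >  k=1

[0,3] S   >
  [0,1] "in" : S/(S\N)
  [1,3] S\N   >
    [1,2] "this" : (S\N)/NP
    [2,3] "which" : NP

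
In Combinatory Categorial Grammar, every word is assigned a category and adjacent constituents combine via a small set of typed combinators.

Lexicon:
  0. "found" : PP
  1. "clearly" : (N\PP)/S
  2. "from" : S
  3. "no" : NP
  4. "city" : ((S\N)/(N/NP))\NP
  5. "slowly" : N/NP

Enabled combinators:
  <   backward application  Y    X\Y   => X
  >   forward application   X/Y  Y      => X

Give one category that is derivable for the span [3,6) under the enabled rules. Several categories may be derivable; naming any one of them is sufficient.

S\N

[0,6] S   <
  [0,3] N   <
    [0,1] "found" : PP
    [1,3] N\PP   >
      [1,2] "clearly" : (N\PP)/S
      [2,3] "from" : S
  [3,6] S\N   >
    [3,5] (S\N)/(N/NP)   <
      [3,4] "no" : NP
      [4,5] "city" : ((S\N)/(N/NP))\NP
    [5,6] "slowly" : N/NP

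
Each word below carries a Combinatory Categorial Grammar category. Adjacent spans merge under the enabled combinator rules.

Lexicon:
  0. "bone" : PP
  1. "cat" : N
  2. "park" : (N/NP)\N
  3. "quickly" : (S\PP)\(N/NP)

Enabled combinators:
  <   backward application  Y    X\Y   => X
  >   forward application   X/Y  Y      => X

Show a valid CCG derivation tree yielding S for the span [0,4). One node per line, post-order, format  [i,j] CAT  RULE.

[0,1] PP  lex  "bone"
[1,2] N  lex  "cat"
[2,3] (N/NP)\N  lex  "park"
[1,3] N/NP  <  k=2
[3,4] (S\PP)\(N/NP)  lex  "quickly"
[1,4] S\PP  <  k=3
[0,4] S  <  k=1

[0,4] S   <
  [0,1] "bone" : PP
  [1,4] S\PP   <
    [1,3] N/NP   <
      [1,2] "cat" : N
      [2,3] "park" : (N/NP)\N
    [3,4] "quickly" : (S\PP)\(N/NP)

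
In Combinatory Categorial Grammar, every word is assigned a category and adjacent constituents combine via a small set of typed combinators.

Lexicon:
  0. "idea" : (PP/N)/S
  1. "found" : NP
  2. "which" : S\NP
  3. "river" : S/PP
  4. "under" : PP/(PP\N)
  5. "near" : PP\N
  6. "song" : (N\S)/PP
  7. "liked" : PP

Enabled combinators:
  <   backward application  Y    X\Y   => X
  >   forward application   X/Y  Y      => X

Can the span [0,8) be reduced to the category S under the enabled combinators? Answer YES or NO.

NO

(PP/N)/S NP S\NP S/PP PP/(PP\N) PP\N (N\S)/PP PP
CKY chart[0,8] = {PP}; S ∉ chart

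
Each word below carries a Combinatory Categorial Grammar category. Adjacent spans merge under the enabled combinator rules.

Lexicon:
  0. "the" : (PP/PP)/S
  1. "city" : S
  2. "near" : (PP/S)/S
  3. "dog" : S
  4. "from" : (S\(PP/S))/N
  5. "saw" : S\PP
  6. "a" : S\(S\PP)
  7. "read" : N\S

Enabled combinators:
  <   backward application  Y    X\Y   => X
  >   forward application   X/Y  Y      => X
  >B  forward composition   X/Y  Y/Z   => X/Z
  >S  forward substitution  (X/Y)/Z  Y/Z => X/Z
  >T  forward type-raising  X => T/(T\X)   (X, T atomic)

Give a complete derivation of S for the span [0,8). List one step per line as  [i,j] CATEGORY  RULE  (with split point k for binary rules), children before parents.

[0,1] (PP/PP)/S  lex  "the"
[1,2] S  lex  "city"
[0,2] PP/PP  >  k=1
[2,3] (PP/S)/S  lex  "near"
[3,4] S  lex  "dog"
[2,4] PP/S  >  k=3
[0,4] PP/S  >B  k=2
[4,5] (S\(PP/S))/N  lex  "from"
[5,6] S\PP  lex  "saw"
[6,7] S\(S\PP)  lex  "a"
[5,7] S  <  k=6
[7,8] N\S  lex  "read"
[5,8] N  <  k=7
[4,8] S\(PP/S)  >  k=5
[0,8] S  <  k=4

[0,8] S   <
  [0,4] PP/S   >B
    [0,2] PP/PP   >
      [0,1] "the" : (PP/PP)/S
      [1,2] "city" : S
    [2,4] PP/S   >
      [2,3] "near" : (PP/S)/S
      [3,4] "dog" : S
  [4,8] S\(PP/S)   >
    [4,5] "from" : (S\(PP/S))/N
    [5,8] N   <
      [5,7] S   <
        [5,6] "saw" : S\PP
        [6,7] "a" : S\(S\PP)
      [7,8] "read" : N\S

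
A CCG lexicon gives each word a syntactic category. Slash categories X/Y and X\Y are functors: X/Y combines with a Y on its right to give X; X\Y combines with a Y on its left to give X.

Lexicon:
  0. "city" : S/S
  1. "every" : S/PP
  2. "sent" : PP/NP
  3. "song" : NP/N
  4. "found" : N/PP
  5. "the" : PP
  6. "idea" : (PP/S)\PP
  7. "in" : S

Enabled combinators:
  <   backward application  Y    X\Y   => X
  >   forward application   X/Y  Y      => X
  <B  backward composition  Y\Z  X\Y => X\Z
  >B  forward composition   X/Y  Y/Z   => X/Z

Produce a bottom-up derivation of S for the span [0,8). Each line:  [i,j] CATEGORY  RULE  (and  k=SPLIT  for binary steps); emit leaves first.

[0,1] S/S  lex  "city"
[1,2] S/PP  lex  "every"
[0,2] S/PP  >B  k=1
[2,3] PP/NP  lex  "sent"
[3,4] NP/N  lex  "song"
[2,4] PP/N  >B  k=3
[4,5] N/PP  lex  "found"
[5,6] PP  lex  "the"
[6,7] (PP/S)\PP  lex  "idea"
[5,7] PP/S  <  k=6
[7,8] S  lex  "in"
[5,8] PP  >  k=7
[4,8] N  >  k=5
[2,8] PP  >  k=4
[0,8] S  >  k=2

[0,8] S   >
  [0,2] S/PP   >B
    [0,1] "city" : S/S
    [1,2] "every" : S/PP
  [2,8] PP   >
    [2,4] PP/N   >B
      [2,3] "sent" : PP/NP
      [3,4] "song" : NP/N
    [4,8] N   >
      [4,5] "found" : N/PP
      [5,8] PP   >
        [5,7] PP/S   <
          [5,6] "the" : PP
          [6,7] "idea" : (PP/S)\PP
        [7,8] "in" : S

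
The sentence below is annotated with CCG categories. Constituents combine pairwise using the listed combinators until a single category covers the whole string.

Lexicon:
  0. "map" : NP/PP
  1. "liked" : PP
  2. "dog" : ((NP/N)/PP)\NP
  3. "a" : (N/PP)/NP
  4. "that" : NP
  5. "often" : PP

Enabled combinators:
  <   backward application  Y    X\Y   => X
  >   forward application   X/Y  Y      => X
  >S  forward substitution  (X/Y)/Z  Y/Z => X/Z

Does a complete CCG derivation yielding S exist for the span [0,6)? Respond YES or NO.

NO

NP/PP PP ((NP/N)/PP)\NP (N/PP)/NP NP PP
CKY chart[0,6] = {NP}; S ∉ chart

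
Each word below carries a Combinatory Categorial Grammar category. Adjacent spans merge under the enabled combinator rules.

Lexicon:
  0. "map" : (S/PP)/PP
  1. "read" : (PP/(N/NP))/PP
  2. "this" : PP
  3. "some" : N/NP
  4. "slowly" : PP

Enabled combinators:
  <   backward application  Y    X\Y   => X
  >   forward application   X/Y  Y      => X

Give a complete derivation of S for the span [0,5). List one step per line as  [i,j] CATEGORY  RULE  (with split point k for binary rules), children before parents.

[0,1] (S/PP)/PP  lex  "map"
[1,2] (PP/(N/NP))/PP  lex  "read"
[2,3] PP  lex  "this"
[1,3] PP/(N/NP)  >  k=2
[3,4] N/NP  lex  "some"
[1,4] PP  >  k=3
[0,4] S/PP  >  k=1
[4,5] PP  lex  "slowly"
[0,5] S  >  k=4

[0,5] S   >
  [0,4] S/PP   >
    [0,1] "map" : (S/PP)/PP
    [1,4] PP   >
      [1,3] PP/(N/NP)   >
        [1,2] "read" : (PP/(N/NP))/PP
        [2,3] "this" : PP
      [3,4] "some" : N/NP
  [4,5] "slowly" : PP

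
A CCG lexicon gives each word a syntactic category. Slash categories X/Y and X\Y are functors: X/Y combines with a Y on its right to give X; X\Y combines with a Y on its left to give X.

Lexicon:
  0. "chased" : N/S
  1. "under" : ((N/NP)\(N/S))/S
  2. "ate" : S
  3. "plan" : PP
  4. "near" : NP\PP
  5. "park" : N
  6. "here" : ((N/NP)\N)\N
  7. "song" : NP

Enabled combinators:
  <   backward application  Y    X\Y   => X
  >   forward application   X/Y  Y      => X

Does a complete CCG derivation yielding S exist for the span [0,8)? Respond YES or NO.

NO

N/S ((N/NP)\(N/S))/S S PP NP\PP N ((N/NP)\N)\N NP
CKY chart[0,8] = {N}; S ∉ chart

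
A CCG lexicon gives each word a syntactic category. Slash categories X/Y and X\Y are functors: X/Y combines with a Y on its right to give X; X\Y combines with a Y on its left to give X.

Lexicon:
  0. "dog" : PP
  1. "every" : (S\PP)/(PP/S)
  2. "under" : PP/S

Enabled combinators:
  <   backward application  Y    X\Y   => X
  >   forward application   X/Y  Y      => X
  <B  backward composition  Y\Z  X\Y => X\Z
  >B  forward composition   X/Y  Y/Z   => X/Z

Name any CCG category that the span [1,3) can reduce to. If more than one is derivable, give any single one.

S\PP

[0,3] S   <
  [0,1] "dog" : PP
  [1,3] S\PP   >
    [1,2] "every" : (S\PP)/(PP/S)
    [2,3] "under" : PP/S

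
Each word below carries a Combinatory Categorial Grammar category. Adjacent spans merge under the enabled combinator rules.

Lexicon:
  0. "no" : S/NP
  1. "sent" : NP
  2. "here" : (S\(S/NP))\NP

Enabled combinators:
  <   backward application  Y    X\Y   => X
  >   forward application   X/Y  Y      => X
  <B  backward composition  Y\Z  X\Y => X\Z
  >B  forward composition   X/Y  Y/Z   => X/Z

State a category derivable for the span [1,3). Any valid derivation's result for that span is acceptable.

S\(S/NP)

[0,3] S   <
  [0,1] "no" : S/NP
  [1,3] S\(S/NP)   <
    [1,2] "sent" : NP
    [2,3] "here" : (S\(S/NP))\NP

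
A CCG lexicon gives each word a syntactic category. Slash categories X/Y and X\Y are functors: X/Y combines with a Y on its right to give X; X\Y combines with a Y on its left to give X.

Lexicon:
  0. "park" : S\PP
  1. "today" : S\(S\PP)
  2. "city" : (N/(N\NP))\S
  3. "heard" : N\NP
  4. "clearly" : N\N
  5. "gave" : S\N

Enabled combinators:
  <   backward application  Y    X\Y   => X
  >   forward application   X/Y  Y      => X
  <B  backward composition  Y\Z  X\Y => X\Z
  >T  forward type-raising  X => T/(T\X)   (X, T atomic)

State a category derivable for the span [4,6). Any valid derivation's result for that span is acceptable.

[0,6] S   <
  [0,4] N   >
    [0,3] N/(N\NP)   <
      [0,2] S   <
        [0,1] "park" : S\PP
        [1,2] "today" : S\(S\PP)
      [2,3] "city" : (N/(N\NP))\S
    [3,4] "heard" : N\NP
  [4,6] S\N   <B
    [4,5] "clearly" : N\N
    [5,6] "gave" : S\N

S\N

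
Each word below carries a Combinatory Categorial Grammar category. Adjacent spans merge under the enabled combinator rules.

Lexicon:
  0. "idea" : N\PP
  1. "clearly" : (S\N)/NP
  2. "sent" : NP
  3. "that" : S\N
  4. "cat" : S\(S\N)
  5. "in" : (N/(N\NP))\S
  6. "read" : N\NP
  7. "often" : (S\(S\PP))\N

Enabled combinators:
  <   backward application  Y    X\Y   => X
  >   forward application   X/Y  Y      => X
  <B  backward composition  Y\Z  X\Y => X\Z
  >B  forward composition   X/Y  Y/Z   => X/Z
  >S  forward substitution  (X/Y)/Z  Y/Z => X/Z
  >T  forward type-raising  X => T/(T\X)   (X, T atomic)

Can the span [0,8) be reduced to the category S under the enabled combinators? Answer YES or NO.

YES

[0,8] S   <
  [0,3] S\PP   <B
    [0,1] "idea" : N\PP
    [1,3] S\N   >
      [1,2] "clearly" : (S\N)/NP
      [2,3] "sent" : NP
  [3,8] S\(S\PP)   <
    [3,7] N   >
      [3,6] N/(N\NP)   <
        [3,5] S   <
          [3,4] "that" : S\N
          [4,5] "cat" : S\(S\N)
        [5,6] "in" : (N/(N\NP))\S
      [6,7] "read" : N\NP
    [7,8] "often" : (S\(S\PP))\N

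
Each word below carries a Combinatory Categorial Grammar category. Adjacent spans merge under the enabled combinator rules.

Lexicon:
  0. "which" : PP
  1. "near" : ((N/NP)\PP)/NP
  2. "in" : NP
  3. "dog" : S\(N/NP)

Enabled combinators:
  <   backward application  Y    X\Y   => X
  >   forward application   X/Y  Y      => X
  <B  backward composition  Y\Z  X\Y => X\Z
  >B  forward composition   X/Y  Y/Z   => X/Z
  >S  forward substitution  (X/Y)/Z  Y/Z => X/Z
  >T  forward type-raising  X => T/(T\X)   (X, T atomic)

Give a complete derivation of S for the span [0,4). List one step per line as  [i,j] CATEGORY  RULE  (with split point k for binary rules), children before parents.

[0,1] PP  lex  "which"
[1,2] ((N/NP)\PP)/NP  lex  "near"
[2,3] NP  lex  "in"
[1,3] (N/NP)\PP  >  k=2
[3,4] S\(N/NP)  lex  "dog"
[1,4] S\PP  <B  k=3
[0,4] S  <  k=1

[0,4] S   <
  [0,1] "which" : PP
  [1,4] S\PP   <B
    [1,3] (N/NP)\PP   >
      [1,2] "near" : ((N/NP)\PP)/NP
      [2,3] "in" : NP
    [3,4] "dog" : S\(N/NP)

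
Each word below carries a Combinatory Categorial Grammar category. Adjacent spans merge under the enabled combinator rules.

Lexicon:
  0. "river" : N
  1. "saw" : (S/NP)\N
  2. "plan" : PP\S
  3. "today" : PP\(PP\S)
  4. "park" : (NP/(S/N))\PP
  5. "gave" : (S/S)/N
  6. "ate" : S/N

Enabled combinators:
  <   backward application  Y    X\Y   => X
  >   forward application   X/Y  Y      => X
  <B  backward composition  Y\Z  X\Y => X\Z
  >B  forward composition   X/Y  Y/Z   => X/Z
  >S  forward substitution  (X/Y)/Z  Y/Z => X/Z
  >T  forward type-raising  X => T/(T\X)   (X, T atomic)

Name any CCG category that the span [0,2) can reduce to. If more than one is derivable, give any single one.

[0,7] S   >
  [0,2] S/NP   <
    [0,1] "river" : N
    [1,2] "saw" : (S/NP)\N
  [2,7] NP   >
    [2,5] NP/(S/N)   <
      [2,4] PP   <
        [2,3] "plan" : PP\S
        [3,4] "today" : PP\(PP\S)
      [4,5] "park" : (NP/(S/N))\PP
    [5,7] S/N   >S
      [5,6] "gave" : (S/S)/N
      [6,7] "ate" : S/N

S/NP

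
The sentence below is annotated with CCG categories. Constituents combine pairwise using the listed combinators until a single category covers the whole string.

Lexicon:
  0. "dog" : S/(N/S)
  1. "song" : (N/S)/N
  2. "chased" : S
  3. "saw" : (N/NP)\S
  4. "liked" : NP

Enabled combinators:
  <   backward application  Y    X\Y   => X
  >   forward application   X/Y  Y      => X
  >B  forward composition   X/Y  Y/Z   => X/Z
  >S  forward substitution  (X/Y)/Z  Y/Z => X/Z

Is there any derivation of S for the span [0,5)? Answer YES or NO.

YES

[0,5] S   >
  [0,2] S/N   >B
    [0,1] "dog" : S/(N/S)
    [1,2] "song" : (N/S)/N
  [2,5] N   >
    [2,4] N/NP   <
      [2,3] "chased" : S
      [3,4] "saw" : (N/NP)\S
    [4,5] "liked" : NP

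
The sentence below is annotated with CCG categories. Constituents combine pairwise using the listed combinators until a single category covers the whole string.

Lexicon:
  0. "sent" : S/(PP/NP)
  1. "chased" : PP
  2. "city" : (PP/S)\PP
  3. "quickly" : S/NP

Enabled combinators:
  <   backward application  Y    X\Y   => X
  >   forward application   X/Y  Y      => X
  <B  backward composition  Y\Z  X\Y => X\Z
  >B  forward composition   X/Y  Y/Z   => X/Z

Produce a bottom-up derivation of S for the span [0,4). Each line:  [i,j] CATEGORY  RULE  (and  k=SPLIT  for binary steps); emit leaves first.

[0,4] S   >
  [0,1] "sent" : S/(PP/NP)
  [1,4] PP/NP   >B
    [1,3] PP/S   <
      [1,2] "chased" : PP
      [2,3] "city" : (PP/S)\PP
    [3,4] "quickly" : S/NP

[0,1] S/(PP/NP)  lex  "sent"
[1,2] PP  lex  "chased"
[2,3] (PP/S)\PP  lex  "city"
[1,3] PP/S  <  k=2
[3,4] S/NP  lex  "quickly"
[1,4] PP/NP  >B  k=3
[0,4] S  >  k=1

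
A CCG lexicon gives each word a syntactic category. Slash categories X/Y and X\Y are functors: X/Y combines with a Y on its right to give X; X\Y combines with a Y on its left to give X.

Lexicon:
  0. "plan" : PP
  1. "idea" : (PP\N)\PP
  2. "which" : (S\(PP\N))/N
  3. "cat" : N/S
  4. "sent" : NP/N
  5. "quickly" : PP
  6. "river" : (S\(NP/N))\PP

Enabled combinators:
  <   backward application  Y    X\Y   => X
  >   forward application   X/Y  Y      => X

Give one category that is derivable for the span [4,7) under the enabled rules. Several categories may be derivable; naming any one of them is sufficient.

[0,7] S   <
  [0,2] PP\N   <
    [0,1] "plan" : PP
    [1,2] "idea" : (PP\N)\PP
  [2,7] S\(PP\N)   >
    [2,3] "which" : (S\(PP\N))/N
    [3,7] N   >
      [3,4] "cat" : N/S
      [4,7] S   <
        [4,5] "sent" : NP/N
        [5,7] S\(NP/N)   <
          [5,6] "quickly" : PP
          [6,7] "river" : (S\(NP/N))\PP

S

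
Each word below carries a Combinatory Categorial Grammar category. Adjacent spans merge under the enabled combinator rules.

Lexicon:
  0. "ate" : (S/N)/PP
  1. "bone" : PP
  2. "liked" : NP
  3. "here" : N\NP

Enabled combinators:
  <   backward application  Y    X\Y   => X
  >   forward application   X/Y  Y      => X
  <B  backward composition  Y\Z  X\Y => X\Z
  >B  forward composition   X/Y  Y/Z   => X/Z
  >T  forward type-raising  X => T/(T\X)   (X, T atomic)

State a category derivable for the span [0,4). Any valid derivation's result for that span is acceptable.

S

[0,4] S   >
  [0,2] S/N   >
    [0,1] "ate" : (S/N)/PP
    [1,2] "bone" : PP
  [2,4] N   <
    [2,3] "liked" : NP
    [3,4] "here" : N\NP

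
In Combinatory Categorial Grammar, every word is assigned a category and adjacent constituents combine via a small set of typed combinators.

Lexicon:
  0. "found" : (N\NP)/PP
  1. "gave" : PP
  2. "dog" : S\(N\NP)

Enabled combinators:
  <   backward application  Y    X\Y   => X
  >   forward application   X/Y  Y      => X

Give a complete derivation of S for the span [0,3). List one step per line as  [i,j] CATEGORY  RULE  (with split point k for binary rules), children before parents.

[0,3] S   <
  [0,2] N\NP   >
    [0,1] "found" : (N\NP)/PP
    [1,2] "gave" : PP
  [2,3] "dog" : S\(N\NP)

[0,1] (N\NP)/PP  lex  "found"
[1,2] PP  lex  "gave"
[0,2] N\NP  >  k=1
[2,3] S\(N\NP)  lex  "dog"
[0,3] S  <  k=2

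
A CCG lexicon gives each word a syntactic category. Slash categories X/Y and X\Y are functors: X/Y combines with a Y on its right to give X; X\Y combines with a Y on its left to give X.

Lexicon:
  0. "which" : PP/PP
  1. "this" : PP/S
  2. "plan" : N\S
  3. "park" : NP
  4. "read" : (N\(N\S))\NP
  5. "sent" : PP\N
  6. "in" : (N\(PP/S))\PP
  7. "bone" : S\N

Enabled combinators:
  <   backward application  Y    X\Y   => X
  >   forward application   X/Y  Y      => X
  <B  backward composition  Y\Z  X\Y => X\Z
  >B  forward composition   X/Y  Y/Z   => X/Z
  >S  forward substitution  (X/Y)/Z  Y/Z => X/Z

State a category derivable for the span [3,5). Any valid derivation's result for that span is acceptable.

[0,8] S   <
  [0,7] N   <
    [0,2] PP/S   >B
      [0,1] "which" : PP/PP
      [1,2] "this" : PP/S
    [2,7] N\(PP/S)   <
      [2,6] PP   <
        [2,5] N   <
          [2,3] "plan" : N\S
          [3,5] N\(N\S)   <
            [3,4] "park" : NP
            [4,5] "read" : (N\(N\S))\NP
        [5,6] "sent" : PP\N
      [6,7] "in" : (N\(PP/S))\PP
  [7,8] "bone" : S\N

N\(N\S)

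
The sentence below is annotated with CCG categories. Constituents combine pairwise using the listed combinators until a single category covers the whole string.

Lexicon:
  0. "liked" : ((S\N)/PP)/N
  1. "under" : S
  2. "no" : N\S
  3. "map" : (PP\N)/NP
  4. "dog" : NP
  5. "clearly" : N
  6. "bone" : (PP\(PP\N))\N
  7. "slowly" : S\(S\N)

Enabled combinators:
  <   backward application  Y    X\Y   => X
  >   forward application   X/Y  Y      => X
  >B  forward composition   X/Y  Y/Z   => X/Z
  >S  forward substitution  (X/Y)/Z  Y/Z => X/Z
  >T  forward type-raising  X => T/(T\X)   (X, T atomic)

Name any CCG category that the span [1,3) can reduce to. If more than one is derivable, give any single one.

N

[0,8] S   <
  [0,7] S\N   >
    [0,3] (S\N)/PP   >
      [0,1] "liked" : ((S\N)/PP)/N
      [1,3] N   >
        [1,2] N/(N\S)   >T
          [1,2] "under" : S
        [2,3] "no" : N\S
    [3,7] PP   <
      [3,5] PP\N   >
        [3,4] "map" : (PP\N)/NP
        [4,5] "dog" : NP
      [5,7] PP\(PP\N)   <
        [5,6] "clearly" : N
        [6,7] "bone" : (PP\(PP\N))\N
  [7,8] "slowly" : S\(S\N)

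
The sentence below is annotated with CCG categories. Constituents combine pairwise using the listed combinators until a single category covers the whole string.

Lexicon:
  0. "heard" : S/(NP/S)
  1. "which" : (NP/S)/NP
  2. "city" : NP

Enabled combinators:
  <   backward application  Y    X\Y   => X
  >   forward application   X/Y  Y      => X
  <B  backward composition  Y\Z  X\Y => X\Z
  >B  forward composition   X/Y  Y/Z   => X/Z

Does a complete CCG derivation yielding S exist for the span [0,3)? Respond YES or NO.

[0,3] S   >
  [0,2] S/NP   >B
    [0,1] "heard" : S/(NP/S)
    [1,2] "which" : (NP/S)/NP
  [2,3] "city" : NP

YES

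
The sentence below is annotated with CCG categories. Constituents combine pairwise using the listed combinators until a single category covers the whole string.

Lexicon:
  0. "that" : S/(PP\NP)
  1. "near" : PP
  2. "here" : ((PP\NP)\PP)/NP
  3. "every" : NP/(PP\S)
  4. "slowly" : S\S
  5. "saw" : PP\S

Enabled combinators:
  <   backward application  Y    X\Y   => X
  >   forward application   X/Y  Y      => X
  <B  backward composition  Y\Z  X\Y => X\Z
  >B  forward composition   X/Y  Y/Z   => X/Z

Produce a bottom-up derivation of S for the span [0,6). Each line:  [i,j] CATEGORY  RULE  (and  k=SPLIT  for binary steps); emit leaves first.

[0,6] S   >
  [0,1] "that" : S/(PP\NP)
  [1,6] PP\NP   <
    [1,2] "near" : PP
    [2,6] (PP\NP)\PP   >
      [2,3] "here" : ((PP\NP)\PP)/NP
      [3,6] NP   >
        [3,4] "every" : NP/(PP\S)
        [4,6] PP\S   <B
          [4,5] "slowly" : S\S
          [5,6] "saw" : PP\S

[0,1] S/(PP\NP)  lex  "that"
[1,2] PP  lex  "near"
[2,3] ((PP\NP)\PP)/NP  lex  "here"
[3,4] NP/(PP\S)  lex  "every"
[4,5] S\S  lex  "slowly"
[5,6] PP\S  lex  "saw"
[4,6] PP\S  <B  k=5
[3,6] NP  >  k=4
[2,6] (PP\NP)\PP  >  k=3
[1,6] PP\NP  <  k=2
[0,6] S  >  k=1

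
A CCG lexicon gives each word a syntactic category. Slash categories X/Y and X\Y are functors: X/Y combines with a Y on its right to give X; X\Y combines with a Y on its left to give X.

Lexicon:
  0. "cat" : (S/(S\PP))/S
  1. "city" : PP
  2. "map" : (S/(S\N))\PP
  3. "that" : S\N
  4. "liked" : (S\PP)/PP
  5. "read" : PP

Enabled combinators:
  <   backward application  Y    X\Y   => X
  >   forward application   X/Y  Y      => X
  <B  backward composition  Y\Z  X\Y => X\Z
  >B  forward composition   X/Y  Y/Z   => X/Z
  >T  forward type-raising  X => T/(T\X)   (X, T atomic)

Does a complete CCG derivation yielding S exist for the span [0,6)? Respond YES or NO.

[0,6] S   >
  [0,4] S/(S\PP)   >
    [0,1] "cat" : (S/(S\PP))/S
    [1,4] S   >
      [1,3] S/(S\N)   <
        [1,2] "city" : PP
        [2,3] "map" : (S/(S\N))\PP
      [3,4] "that" : S\N
  [4,6] S\PP   >
    [4,5] "liked" : (S\PP)/PP
    [5,6] "read" : PP

YES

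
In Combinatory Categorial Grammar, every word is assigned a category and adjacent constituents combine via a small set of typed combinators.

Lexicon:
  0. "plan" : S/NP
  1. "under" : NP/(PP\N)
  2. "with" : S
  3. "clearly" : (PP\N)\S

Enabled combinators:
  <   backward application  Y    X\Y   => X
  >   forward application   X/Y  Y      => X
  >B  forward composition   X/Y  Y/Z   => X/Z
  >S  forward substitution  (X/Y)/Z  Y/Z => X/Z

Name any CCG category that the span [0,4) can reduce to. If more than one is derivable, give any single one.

[0,4] S   >
  [0,1] "plan" : S/NP
  [1,4] NP   >
    [1,2] "under" : NP/(PP\N)
    [2,4] PP\N   <
      [2,3] "with" : S
      [3,4] "clearly" : (PP\N)\S

S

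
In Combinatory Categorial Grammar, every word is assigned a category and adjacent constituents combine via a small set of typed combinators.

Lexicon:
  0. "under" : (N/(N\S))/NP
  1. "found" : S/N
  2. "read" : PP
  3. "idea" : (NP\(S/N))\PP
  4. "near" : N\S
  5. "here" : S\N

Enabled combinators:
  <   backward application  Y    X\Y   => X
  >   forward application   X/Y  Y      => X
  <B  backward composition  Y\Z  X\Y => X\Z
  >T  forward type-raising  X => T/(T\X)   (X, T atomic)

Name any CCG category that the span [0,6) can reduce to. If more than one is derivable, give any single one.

S

[0,6] S   <
  [0,5] N   >
    [0,4] N/(N\S)   >
      [0,1] "under" : (N/(N\S))/NP
      [1,4] NP   <
        [1,2] "found" : S/N
        [2,4] NP\(S/N)   <
          [2,3] "read" : PP
          [3,4] "idea" : (NP\(S/N))\PP
    [4,5] "near" : N\S
  [5,6] "here" : S\N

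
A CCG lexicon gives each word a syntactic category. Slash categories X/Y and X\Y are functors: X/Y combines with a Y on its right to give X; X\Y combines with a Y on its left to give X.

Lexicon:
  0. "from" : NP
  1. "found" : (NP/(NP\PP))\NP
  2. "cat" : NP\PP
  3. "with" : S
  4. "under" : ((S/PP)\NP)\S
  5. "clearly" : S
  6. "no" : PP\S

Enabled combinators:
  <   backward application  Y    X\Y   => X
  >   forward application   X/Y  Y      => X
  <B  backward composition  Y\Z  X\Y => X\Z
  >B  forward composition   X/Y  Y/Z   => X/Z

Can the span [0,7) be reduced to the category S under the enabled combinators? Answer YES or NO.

YES

[0,7] S   >
  [0,5] S/PP   <
    [0,3] NP   >
      [0,2] NP/(NP\PP)   <
        [0,1] "from" : NP
        [1,2] "found" : (NP/(NP\PP))\NP
      [2,3] "cat" : NP\PP
    [3,5] (S/PP)\NP   <
      [3,4] "with" : S
      [4,5] "under" : ((S/PP)\NP)\S
  [5,7] PP   <
    [5,6] "clearly" : S
    [6,7] "no" : PP\S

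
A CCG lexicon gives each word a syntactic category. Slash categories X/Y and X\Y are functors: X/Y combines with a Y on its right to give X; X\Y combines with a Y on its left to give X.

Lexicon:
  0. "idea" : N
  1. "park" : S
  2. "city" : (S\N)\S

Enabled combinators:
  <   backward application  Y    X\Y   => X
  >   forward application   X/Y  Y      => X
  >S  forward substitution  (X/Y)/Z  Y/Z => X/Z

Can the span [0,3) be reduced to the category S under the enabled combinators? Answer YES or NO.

[0,3] S   <
  [0,1] "idea" : N
  [1,3] S\N   <
    [1,2] "park" : S
    [2,3] "city" : (S\N)\S

YES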